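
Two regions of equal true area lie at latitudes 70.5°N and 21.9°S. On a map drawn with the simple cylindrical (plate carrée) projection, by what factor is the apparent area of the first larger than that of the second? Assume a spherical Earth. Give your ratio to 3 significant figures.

2.78

Plate carrée maps x = Rλ, y = Rφ. The meridian scale is h = 1 and the parallel scale is k = 1/cos φ = sec φ.
Areal scale at 70.5°: h·k = 1.000 × 2.996 = 2.996.
Areal scale at 21.9°: h·k = 1.000 × 1.078 = 1.078.
Ratio = 2.996/1.078 ≈ 2.78.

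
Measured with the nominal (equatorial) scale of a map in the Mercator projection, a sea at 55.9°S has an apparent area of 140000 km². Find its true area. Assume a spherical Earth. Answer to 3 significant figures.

For Mercator, h = k = sec φ (a conformal cylindrical projection has a single point scale, 1/cos φ).
Areal scale = k² = sec²φ = 1/cos²(55.9°) = 1/0.5606² = 3.182.
True area = apparent / (areal scale) = 140000 / 3.182 ≈ 44000 km².

44000 km²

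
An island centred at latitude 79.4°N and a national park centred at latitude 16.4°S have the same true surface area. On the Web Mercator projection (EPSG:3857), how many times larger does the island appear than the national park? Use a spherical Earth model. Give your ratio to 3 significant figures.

Mercator is conformal with k = sec φ, so areal scale = k² = sec²φ.
At 79.4°: sec²(79.4°) = 1/0.1840² = 29.55.
At 16.4°: sec²(16.4°) = 1/0.9593² = 1.087.
Ratio = 29.55/1.087 = cos²(16.4°)/cos²(79.4°) ≈ 27.2.

27.2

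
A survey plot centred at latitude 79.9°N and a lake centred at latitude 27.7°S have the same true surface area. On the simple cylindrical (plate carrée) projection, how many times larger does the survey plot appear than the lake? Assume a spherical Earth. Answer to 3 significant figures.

For the equirectangular projection with φ₀ = 0 (plate carrée), h = 1 along meridians and k = sec φ along parallels.
Areal scale at 79.9°: h·k = 1.000 × 5.702 = 5.702.
Areal scale at 27.7°: h·k = 1.000 × 1.129 = 1.129.
Ratio = 5.702/1.129 ≈ 5.05.

5.05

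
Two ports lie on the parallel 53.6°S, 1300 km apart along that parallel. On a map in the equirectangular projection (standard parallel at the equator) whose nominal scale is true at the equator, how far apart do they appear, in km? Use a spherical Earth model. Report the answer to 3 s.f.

In the plate carrée (x = Rλ, y = Rφ), meridians are true-scale (h = 1) and parallels are stretched by k = sec φ.
Along the parallel, k = sec 53.6° = 1/0.5934 = 1.685.
Map distance = 1300 × 1.685 ≈ 2190 km.

2190 km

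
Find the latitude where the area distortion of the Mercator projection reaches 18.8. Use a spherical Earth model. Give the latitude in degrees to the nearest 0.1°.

76.7°

Mercator areal scale is sec²φ.
sec²φ = 18.8  ⇒  cos²φ = 0.05319  ⇒  cos φ = 0.2306.
φ = arccos(0.2306) ≈ 76.7°.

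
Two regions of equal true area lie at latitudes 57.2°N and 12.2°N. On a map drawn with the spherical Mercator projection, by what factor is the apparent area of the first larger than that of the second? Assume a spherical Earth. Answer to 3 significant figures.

On Mercator, area is exaggerated by sec²φ = 1/cos²φ.
At 57.2°: sec²(57.2°) = 1/0.5417² = 3.408.
At 12.2°: sec²(12.2°) = 1/0.9774² = 1.047.
Ratio = 3.408/1.047 = cos²(12.2°)/cos²(57.2°) ≈ 3.26.

3.26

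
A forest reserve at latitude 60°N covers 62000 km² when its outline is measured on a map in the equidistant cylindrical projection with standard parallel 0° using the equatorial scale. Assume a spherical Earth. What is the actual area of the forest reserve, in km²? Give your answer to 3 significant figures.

For the equirectangular projection with φ₀ = 0 (plate carrée), h = 1 along meridians and k = sec φ along parallels.
Areal scale = h·k = 1 × sec φ; at 60°, h = 1.000, k = 2.000, so h·k = 2.000.
True area = apparent / (areal scale) = 62000 / 2.000 ≈ 31000 km².

31000 km²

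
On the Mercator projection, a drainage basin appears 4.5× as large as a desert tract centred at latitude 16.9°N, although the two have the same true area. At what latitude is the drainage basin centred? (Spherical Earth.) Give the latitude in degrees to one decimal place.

Mercator areal scale is sec²φ, so apparent-area ratio = sec²φ₁ / sec²φ₂ = cos²φ₂ / cos²φ₁.
cos²φ₂ / cos²φ₁ = 4.5  ⇒  cos φ₁ = cos 16.9° / √4.5 = 0.9568/2.121 = 0.4510.
φ₁ = arccos(0.4510) ≈ 63.2°.

63.2°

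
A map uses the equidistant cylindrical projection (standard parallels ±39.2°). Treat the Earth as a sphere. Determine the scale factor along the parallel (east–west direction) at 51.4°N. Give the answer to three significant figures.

With standard parallel φ₀ = 39.2°, the equirectangular projection gives x = Rλ cos φ₀, y = Rφ, so h = 1 and k = cos 39.2° / cos φ.
k = cos 39.2° / cos 51.4° = 0.7749/0.6239 = 1.242.

1.24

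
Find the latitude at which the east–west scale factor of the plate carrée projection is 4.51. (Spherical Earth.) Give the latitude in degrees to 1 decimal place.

Plate carrée: h = 1, k = sec φ along parallels.
sec φ = 4.51  ⇒  cos φ = 0.2217  ⇒  φ ≈ 77.2°.

77.2°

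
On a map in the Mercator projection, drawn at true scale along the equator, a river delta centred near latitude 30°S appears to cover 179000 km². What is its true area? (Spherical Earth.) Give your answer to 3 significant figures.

134000 km²

Mercator is conformal, so the point scale is isotropic: h = k = sec φ = 1/cos φ.
Areal scale = k² = sec²φ = 1/cos²(30°) = 1/0.8660² = 1.333.
True area = apparent / (areal scale) = 179000 / 1.333 ≈ 134000 km².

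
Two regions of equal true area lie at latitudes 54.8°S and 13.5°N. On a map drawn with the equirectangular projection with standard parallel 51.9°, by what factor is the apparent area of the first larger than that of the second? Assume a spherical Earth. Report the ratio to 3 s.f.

1.69

With standard parallel φ₀ = 51.9°, the equirectangular projection gives x = Rλ cos φ₀, y = Rφ, so h = 1 and k = cos 51.9° / cos φ.
Areal scale at 54.8°: h·k = 1.000 × 1.070 = 1.070.
Areal scale at 13.5°: h·k = 1.000 × 0.6346 = 0.6346.
Ratio = 1.070/0.6346 ≈ 1.69.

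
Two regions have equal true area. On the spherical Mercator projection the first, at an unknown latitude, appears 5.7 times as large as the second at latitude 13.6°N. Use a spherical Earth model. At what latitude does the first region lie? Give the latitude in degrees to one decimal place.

On Mercator, (apparent₁)/(apparent₂) = sec²φ₁ / sec²φ₂ when true areas are equal.
cos²φ₂ / cos²φ₁ = 5.7  ⇒  cos φ₁ = cos 13.6° / √5.7 = 0.9720/2.387 = 0.4071.
φ₁ = arccos(0.4071) ≈ 66.0°.

66.0°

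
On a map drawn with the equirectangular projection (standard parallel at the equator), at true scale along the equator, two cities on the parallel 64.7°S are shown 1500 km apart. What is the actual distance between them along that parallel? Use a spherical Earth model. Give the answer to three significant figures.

641 km

For the equirectangular projection with φ₀ = 0 (plate carrée), h = 1 along meridians and k = sec φ along parallels.
Along the parallel at 64.7°, map distances are exaggerated by k = sec 64.7° = 2.340.
True distance = 1500 / 2.340 = 1500 × cos 64.7° ≈ 641 km.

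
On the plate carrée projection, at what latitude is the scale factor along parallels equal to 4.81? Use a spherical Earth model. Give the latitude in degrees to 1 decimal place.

Plate carrée: h = 1, k = sec φ along parallels.
sec φ = 4.81  ⇒  cos φ = 0.2079  ⇒  φ ≈ 78.0°.

78.0°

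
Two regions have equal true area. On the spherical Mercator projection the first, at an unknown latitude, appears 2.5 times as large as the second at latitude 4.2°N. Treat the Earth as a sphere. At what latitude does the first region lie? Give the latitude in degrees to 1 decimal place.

50.9°

On Mercator, (apparent₁)/(apparent₂) = sec²φ₁ / sec²φ₂ when true areas are equal.
cos²φ₂ / cos²φ₁ = 2.5  ⇒  cos φ₁ = cos 4.2° / √2.5 = 0.9973/1.581 = 0.6308.
φ₁ = arccos(0.6308) ≈ 50.9°.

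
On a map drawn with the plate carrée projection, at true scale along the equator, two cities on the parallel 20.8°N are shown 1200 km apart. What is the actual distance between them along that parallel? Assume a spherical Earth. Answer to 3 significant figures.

In the plate carrée (x = Rλ, y = Rφ), meridians are true-scale (h = 1) and parallels are stretched by k = sec φ.
Along the parallel at 20.8°, map distances are exaggerated by k = sec 20.8° = 1.070.
True distance = 1200 / 1.070 = 1200 × cos 20.8° ≈ 1120 km.

1120 km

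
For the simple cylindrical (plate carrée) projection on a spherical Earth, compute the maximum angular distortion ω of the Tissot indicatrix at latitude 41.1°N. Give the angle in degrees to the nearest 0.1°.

16.2°

For the equirectangular projection with φ₀ = 0 (plate carrée), h = 1 along meridians and k = sec φ along parallels.
At 41.1°: h = 1.000, k = 1.327; principal scales a = 1.327, b = 1.000.
sin(ω/2) = (a − b)/(a + b) = 0.3270/2.327 = 0.1405, so ω = 2 arcsin(0.1405) ≈ 16.2°.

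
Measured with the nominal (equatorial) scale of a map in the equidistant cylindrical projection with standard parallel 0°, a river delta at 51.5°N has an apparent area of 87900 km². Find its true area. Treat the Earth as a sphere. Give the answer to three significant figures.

For the equirectangular projection with φ₀ = 0 (plate carrée), h = 1 along meridians and k = sec φ along parallels.
Areal scale = h·k = 1 × sec φ; at 51.5°, h = 1.000, k = 1.606, so h·k = 1.606.
True area = apparent / (areal scale) = 87900 / 1.606 ≈ 54700 km².

54700 km²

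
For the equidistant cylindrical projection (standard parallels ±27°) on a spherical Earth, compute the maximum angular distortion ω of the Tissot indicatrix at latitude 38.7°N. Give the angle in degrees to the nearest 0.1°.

With standard parallel φ₀ = 27°, the equirectangular projection gives x = Rλ cos φ₀, y = Rφ, so h = 1 and k = cos 27° / cos φ.
At 38.7°: h = 1.000, k = 1.142; principal scales a = 1.142, b = 1.000.
sin(ω/2) = (a − b)/(a + b) = 0.1417/2.142 = 0.06616, so ω = 2 arcsin(0.06616) ≈ 7.6°.

7.6°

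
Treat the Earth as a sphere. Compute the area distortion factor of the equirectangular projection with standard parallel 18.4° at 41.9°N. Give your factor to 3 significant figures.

1.27

The equidistant cylindrical projection with φ₀ = 18.4° has h = 1 (meridians true) and k = cos φ₀ / cos φ along parallels.
Areal scale = h·k = 1 × cos φ₀ / cos φ; at 41.9°, h = 1.000, k = 1.275, so h·k = 1.275.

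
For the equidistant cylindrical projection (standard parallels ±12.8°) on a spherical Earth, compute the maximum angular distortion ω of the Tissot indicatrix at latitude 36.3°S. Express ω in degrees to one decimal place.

In the equirectangular projection with standard parallel φ₀ = 12.8° (x = Rλ cos φ₀, y = Rφ), meridians are true-scale (h = 1) and the parallel scale is k = cos φ₀ / cos φ.
At 36.3°: h = 1.000, k = 1.210; principal scales a = 1.210, b = 1.000.
sin(ω/2) = (a − b)/(a + b) = 0.2100/2.210 = 0.09501, so ω = 2 arcsin(0.09501) ≈ 10.9°.

10.9°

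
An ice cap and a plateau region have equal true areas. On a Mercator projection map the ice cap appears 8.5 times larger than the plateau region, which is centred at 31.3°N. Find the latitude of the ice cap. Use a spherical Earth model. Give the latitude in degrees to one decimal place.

For equal true areas on Mercator, apparent areas scale as sec²φ, so the ratio is cos²φ₂ / cos²φ₁.
cos²φ₂ / cos²φ₁ = 8.5  ⇒  cos φ₁ = cos 31.3° / √8.5 = 0.8545/2.915 = 0.2931.
φ₁ = arccos(0.2931) ≈ 73.0°.

73.0°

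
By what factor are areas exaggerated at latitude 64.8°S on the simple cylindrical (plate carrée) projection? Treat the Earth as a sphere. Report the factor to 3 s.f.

For the equirectangular projection with φ₀ = 0 (plate carrée), h = 1 along meridians and k = sec φ along parallels.
Areal scale = h·k = 1 × sec φ; at 64.8°, h = 1.000, k = 2.349, so h·k = 2.349.

2.35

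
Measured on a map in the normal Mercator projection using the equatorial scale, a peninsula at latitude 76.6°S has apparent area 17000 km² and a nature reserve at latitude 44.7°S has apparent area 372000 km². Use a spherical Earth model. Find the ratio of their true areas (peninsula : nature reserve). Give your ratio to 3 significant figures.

On Mercator the areal scale is sec²φ, so true area = apparent × cos²φ.
True area of peninsula: 17000 × cos²(76.6°) = 17000 × 0.05371 = 913.0 km².
True area of nature reserve: 372000 × cos²(44.7°) = 372000 × 0.5052 = 187900 km².
Ratio = 913.0 / 187900 ≈ 0.00486.

0.00486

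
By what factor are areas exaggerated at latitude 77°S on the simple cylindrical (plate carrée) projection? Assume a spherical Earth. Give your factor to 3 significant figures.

For the equirectangular projection with φ₀ = 0 (plate carrée), h = 1 along meridians and k = sec φ along parallels.
Areal scale = h·k = 1 × sec φ; at 77°, h = 1.000, k = 4.445, so h·k = 4.445.

4.45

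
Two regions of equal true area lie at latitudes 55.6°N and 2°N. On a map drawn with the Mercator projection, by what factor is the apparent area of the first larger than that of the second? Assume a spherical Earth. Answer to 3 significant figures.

3.13

On Mercator, area is exaggerated by sec²φ = 1/cos²φ.
At 55.6°: sec²(55.6°) = 1/0.5650² = 3.133.
At 2°: sec²(2°) = 1/0.9994² = 1.001.
Ratio = 3.133/1.001 = cos²(2°)/cos²(55.6°) ≈ 3.13.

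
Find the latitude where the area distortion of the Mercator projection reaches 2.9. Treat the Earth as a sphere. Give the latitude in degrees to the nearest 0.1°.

54.0°

Mercator areal scale is sec²φ.
sec²φ = 2.9  ⇒  cos²φ = 0.3448  ⇒  cos φ = 0.5872.
φ = arccos(0.5872) ≈ 54.0°.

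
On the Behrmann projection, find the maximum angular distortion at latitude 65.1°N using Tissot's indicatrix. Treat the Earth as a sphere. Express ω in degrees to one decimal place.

Behrmann is a cylindrical equal-area projection with standard parallels at ±30°. For cylindrical equal-area with standard parallel φ₀, h = cos φ / cos φ₀ and k = cos φ₀ / cos φ, so h·k = 1.
At 65.1°: h = 0.4862, k = 2.057; principal scales a = 2.057, b = 0.4862.
sin(ω/2) = (a − b)/(a + b) = 1.571/2.543 = 0.6176, so ω = 2 arcsin(0.6176) ≈ 76.3°.

76.3°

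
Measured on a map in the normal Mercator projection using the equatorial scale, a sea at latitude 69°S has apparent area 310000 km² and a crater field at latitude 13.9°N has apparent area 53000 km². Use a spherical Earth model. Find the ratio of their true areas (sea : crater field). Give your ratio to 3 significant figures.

On Mercator the areal scale is sec²φ, so true area = apparent × cos²φ.
True area of sea: 310000 × cos²(69°) = 310000 × 0.1284 = 39810 km².
True area of crater field: 53000 × cos²(13.9°) = 53000 × 0.9423 = 49940 km².
Ratio = 39810 / 49940 ≈ 0.797.

0.797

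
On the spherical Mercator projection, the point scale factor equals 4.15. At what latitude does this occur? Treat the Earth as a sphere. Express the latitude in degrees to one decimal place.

76.1°

Mercator scale is k = sec φ = 1/cos φ.
1/cos φ = 4.15  ⇒  cos φ = 0.2410  ⇒  φ = arccos(0.2410) ≈ 76.1°.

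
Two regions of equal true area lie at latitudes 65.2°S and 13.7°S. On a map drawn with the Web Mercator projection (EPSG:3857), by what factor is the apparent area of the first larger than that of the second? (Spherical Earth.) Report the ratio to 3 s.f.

On Mercator, area is exaggerated by sec²φ = 1/cos²φ.
At 65.2°: sec²(65.2°) = 1/0.4195² = 5.684.
At 13.7°: sec²(13.7°) = 1/0.9715² = 1.059.
Ratio = 5.684/1.059 = cos²(13.7°)/cos²(65.2°) ≈ 5.36.

5.36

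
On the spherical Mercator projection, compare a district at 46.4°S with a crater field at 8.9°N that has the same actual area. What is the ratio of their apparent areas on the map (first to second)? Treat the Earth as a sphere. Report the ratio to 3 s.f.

2.05

Mercator is conformal with k = sec φ, so areal scale = k² = sec²φ.
At 46.4°: sec²(46.4°) = 1/0.6896² = 2.103.
At 8.9°: sec²(8.9°) = 1/0.9880² = 1.025.
Ratio = 2.103/1.025 = cos²(8.9°)/cos²(46.4°) ≈ 2.05.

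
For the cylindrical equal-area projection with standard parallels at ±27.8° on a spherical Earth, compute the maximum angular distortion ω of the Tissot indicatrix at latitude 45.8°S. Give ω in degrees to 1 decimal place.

A cylindrical equal-area projection with standard parallel φ₀ has meridian scale h = cos φ / cos φ₀ and parallel scale k = cos φ₀ / cos φ (so areas are preserved, h·k = 1).
At 45.8°: h = 0.7881, k = 1.269; principal scales a = 1.269, b = 0.7881.
sin(ω/2) = (a − b)/(a + b) = 0.4807/2.057 = 0.2337, so ω = 2 arcsin(0.2337) ≈ 27.0°.

27.0°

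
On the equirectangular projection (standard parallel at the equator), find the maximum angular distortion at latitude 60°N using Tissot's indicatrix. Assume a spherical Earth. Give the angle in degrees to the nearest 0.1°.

38.9°

Plate carrée maps x = Rλ, y = Rφ. The meridian scale is h = 1 and the parallel scale is k = 1/cos φ = sec φ.
At 60°: h = 1.000, k = 2.000; principal scales a = 2.000, b = 1.000.
sin(ω/2) = (a − b)/(a + b) = 1.0000/3.000 = 0.3333, so ω = 2 arcsin(0.3333) ≈ 38.9°.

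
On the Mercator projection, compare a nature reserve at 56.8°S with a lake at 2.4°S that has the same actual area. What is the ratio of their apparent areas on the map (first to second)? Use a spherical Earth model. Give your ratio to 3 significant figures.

3.33

Mercator areal scale is sec²φ.
At 56.8°: sec²(56.8°) = 1/0.5476² = 3.335.
At 2.4°: sec²(2.4°) = 1/0.9991² = 1.002.
Ratio = 3.335/1.002 = cos²(2.4°)/cos²(56.8°) ≈ 3.33.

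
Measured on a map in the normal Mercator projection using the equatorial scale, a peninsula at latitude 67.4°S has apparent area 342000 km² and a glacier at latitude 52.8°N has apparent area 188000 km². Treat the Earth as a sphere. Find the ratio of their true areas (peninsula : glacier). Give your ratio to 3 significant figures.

0.735

On Mercator the areal scale is sec²φ, so true area = apparent × cos²φ.
True area of peninsula: 342000 × cos²(67.4°) = 342000 × 0.1477 = 50510 km².
True area of glacier: 188000 × cos²(52.8°) = 188000 × 0.3655 = 68720 km².
Ratio = 50510 / 68720 ≈ 0.735.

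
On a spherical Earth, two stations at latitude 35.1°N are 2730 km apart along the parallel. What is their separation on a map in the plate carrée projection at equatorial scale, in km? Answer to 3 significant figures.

In the plate carrée (x = Rλ, y = Rφ), meridians are true-scale (h = 1) and parallels are stretched by k = sec φ.
Along the parallel, k = sec 35.1° = 1/0.8181 = 1.222.
Map distance = 2730 × 1.222 ≈ 3340 km.

3340 km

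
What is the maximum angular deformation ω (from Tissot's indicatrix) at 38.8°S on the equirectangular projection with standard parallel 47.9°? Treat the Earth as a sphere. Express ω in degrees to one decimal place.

With standard parallel φ₀ = 47.9°, the equirectangular projection gives x = Rλ cos φ₀, y = Rφ, so h = 1 and k = cos 47.9° / cos φ.
At 38.8°: h = 1.000, k = 0.8603; principal scales a = 1.000, b = 0.8603.
sin(ω/2) = (a − b)/(a + b) = 0.1397/1.860 = 0.07512, so ω = 2 arcsin(0.07512) ≈ 8.6°.

8.6°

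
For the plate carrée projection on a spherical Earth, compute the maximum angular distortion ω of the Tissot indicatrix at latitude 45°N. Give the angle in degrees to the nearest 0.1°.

19.8°

Plate carrée maps x = Rλ, y = Rφ. The meridian scale is h = 1 and the parallel scale is k = 1/cos φ = sec φ.
At 45°: h = 1.000, k = 1.414; principal scales a = 1.414, b = 1.000.
sin(ω/2) = (a − b)/(a + b) = 0.4142/2.414 = 0.1716, so ω = 2 arcsin(0.1716) ≈ 19.8°.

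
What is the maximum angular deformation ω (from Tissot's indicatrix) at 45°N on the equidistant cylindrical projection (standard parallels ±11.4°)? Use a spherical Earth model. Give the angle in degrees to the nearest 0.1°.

18.6°

The equidistant cylindrical projection with φ₀ = 11.4° has h = 1 (meridians true) and k = cos φ₀ / cos φ along parallels.
At 45°: h = 1.000, k = 1.386; principal scales a = 1.386, b = 1.000.
sin(ω/2) = (a − b)/(a + b) = 0.3863/2.386 = 0.1619, so ω = 2 arcsin(0.1619) ≈ 18.6°.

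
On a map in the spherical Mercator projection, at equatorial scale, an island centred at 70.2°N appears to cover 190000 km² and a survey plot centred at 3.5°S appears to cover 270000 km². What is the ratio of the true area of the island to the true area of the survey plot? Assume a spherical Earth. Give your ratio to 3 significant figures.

0.0810

On Mercator the areal scale is sec²φ, so true area = apparent × cos²φ.
True area of island: 190000 × cos²(70.2°) = 190000 × 0.1147 = 21800 km².
True area of survey plot: 270000 × cos²(3.5°) = 270000 × 0.9963 = 269000 km².
Ratio = 21800 / 269000 ≈ 0.0810.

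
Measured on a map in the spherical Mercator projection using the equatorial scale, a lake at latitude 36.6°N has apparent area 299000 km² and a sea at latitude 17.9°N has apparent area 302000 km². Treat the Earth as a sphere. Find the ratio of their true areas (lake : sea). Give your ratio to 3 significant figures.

0.705

On Mercator the areal scale is sec²φ, so true area = apparent × cos²φ.
True area of lake: 299000 × cos²(36.6°) = 299000 × 0.6445 = 192700 km².
True area of sea: 302000 × cos²(17.9°) = 302000 × 0.9055 = 273500 km².
Ratio = 192700 / 273500 ≈ 0.705.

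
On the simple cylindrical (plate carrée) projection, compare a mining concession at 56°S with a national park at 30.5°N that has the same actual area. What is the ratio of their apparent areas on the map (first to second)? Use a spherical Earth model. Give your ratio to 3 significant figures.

For the equirectangular projection with φ₀ = 0 (plate carrée), h = 1 along meridians and k = sec φ along parallels.
Areal scale at 56°: h·k = 1.000 × 1.788 = 1.788.
Areal scale at 30.5°: h·k = 1.000 × 1.161 = 1.161.
Ratio = 1.788/1.161 ≈ 1.54.

1.54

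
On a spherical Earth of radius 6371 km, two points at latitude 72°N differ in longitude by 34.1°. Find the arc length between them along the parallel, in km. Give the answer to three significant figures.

1170 km

Arc length along a parallel = R cos φ · Δλ (with Δλ in radians).
= 6371 × cos 72° × (34.1° × π/180) = 6371 × 0.3090 × 0.5952 ≈ 1170 km.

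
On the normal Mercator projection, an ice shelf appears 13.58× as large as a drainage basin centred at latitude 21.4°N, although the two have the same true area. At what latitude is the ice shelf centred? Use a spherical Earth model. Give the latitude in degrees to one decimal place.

For equal true areas on Mercator, apparent areas scale as sec²φ, so the ratio is cos²φ₂ / cos²φ₁.
cos²φ₂ / cos²φ₁ = 13.58  ⇒  cos φ₁ = cos 21.4° / √13.58 = 0.9311/3.685 = 0.2527.
φ₁ = arccos(0.2527) ≈ 75.4°.

75.4°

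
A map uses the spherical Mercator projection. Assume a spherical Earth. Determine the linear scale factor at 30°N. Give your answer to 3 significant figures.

The Mercator projection is conformal; its linear scale factor is the same in every direction and equals sec φ = 1/cos φ.
k = 1/cos 30° = 1/0.8660 = 1.155.

1.15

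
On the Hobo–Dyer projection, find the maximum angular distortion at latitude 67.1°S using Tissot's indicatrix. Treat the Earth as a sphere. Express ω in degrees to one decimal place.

The Hobo–Dyer projection is cylindrical equal-area with φ₀ = 37.5°. A cylindrical equal-area projection with standard parallel φ₀ has meridian scale h = cos φ / cos φ₀ and parallel scale k = cos φ₀ / cos φ (so areas are preserved, h·k = 1).
At 67.1°: h = 0.4905, k = 2.039; principal scales a = 2.039, b = 0.4905.
sin(ω/2) = (a − b)/(a + b) = 1.548/2.529 = 0.6122, so ω = 2 arcsin(0.6122) ≈ 75.5°.

75.5°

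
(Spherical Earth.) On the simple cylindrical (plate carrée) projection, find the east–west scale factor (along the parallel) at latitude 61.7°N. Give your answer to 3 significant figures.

In the plate carrée (x = Rλ, y = Rφ), meridians are true-scale (h = 1) and parallels are stretched by k = sec φ.
k = 1/cos 61.7° = 1/0.4741 = 2.109.

2.11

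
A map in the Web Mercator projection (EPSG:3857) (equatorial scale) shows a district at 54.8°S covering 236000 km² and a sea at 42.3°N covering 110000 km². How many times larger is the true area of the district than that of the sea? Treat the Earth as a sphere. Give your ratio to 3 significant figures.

Mercator's areal exaggeration is sec²φ; hence true area = (apparent area) · cos²φ.
True area of district: 236000 × cos²(54.8°) = 236000 × 0.3323 = 78420 km².
True area of sea: 110000 × cos²(42.3°) = 110000 × 0.5471 = 60180 km².
Ratio = 78420 / 60180 ≈ 1.30.

1.30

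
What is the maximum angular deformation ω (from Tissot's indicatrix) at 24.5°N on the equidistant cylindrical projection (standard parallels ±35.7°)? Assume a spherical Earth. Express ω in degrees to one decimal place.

With standard parallel φ₀ = 35.7°, the equirectangular projection gives x = Rλ cos φ₀, y = Rφ, so h = 1 and k = cos 35.7° / cos φ.
At 24.5°: h = 1.000, k = 0.8924; principal scales a = 1.000, b = 0.8924.
sin(ω/2) = (a − b)/(a + b) = 0.1076/1.892 = 0.05684, so ω = 2 arcsin(0.05684) ≈ 6.5°.

6.5°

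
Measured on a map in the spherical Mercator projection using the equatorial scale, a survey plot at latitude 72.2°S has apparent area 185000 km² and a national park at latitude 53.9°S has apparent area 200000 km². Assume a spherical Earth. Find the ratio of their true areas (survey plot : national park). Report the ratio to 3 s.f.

0.249

On Mercator the areal scale is sec²φ, so true area = apparent × cos²φ.
True area of survey plot: 185000 × cos²(72.2°) = 185000 × 0.09345 = 17290 km².
True area of national park: 200000 × cos²(53.9°) = 200000 × 0.3472 = 69430 km².
Ratio = 17290 / 69430 ≈ 0.249.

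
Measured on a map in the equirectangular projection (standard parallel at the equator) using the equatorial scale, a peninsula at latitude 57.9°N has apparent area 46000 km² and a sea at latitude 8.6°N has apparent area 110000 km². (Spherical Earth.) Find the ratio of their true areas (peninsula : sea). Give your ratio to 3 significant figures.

Plate carrée has h = 1 and k = sec φ, giving areal scale sec φ; true area = (apparent area) · cos φ.
True area of peninsula: 46000 × cos(57.9°) = 46000 × 0.5314 = 24440 km².
True area of sea: 110000 × cos(8.6°) = 110000 × 0.9888 = 108800 km².
Ratio = 24440 / 108800 ≈ 0.225.

0.225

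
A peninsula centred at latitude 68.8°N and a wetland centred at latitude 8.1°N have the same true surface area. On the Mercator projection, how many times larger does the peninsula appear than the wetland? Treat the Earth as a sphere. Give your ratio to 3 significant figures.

On Mercator, area is exaggerated by sec²φ = 1/cos²φ.
At 68.8°: sec²(68.8°) = 1/0.3616² = 7.647.
At 8.1°: sec²(8.1°) = 1/0.9900² = 1.020.
Ratio = 7.647/1.020 = cos²(8.1°)/cos²(68.8°) ≈ 7.50.

7.50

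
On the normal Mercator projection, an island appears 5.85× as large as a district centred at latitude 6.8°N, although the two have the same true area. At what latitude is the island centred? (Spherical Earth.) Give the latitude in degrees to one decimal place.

On Mercator, (apparent₁)/(apparent₂) = sec²φ₁ / sec²φ₂ when true areas are equal.
cos²φ₂ / cos²φ₁ = 5.85  ⇒  cos φ₁ = cos 6.8° / √5.85 = 0.9930/2.419 = 0.4105.
φ₁ = arccos(0.4105) ≈ 65.8°.

65.8°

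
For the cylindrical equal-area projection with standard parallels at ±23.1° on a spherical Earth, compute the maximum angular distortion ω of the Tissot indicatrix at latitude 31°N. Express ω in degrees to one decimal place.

A cylindrical equal-area projection with standard parallel φ₀ has meridian scale h = cos φ / cos φ₀ and parallel scale k = cos φ₀ / cos φ (so areas are preserved, h·k = 1).
At 31°: h = 0.9319, k = 1.073; principal scales a = 1.073, b = 0.9319.
sin(ω/2) = (a − b)/(a + b) = 0.1412/2.005 = 0.07043, so ω = 2 arcsin(0.07043) ≈ 8.1°.

8.1°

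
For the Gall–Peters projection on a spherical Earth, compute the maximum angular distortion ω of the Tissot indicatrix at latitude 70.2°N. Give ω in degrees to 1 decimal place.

77.6°

Gall–Peters is a cylindrical equal-area projection with standard parallels at ±45°. For cylindrical equal-area with standard parallel φ₀, h = cos φ / cos φ₀ and k = cos φ₀ / cos φ, so h·k = 1.
At 70.2°: h = 0.4790, k = 2.087; principal scales a = 2.087, b = 0.4790.
sin(ω/2) = (a − b)/(a + b) = 1.608/2.567 = 0.6267, so ω = 2 arcsin(0.6267) ≈ 77.6°.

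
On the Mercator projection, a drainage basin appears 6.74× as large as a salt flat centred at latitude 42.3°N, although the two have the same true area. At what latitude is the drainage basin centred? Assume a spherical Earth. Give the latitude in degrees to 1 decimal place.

73.4°

For equal true areas on Mercator, apparent areas scale as sec²φ, so the ratio is cos²φ₂ / cos²φ₁.
cos²φ₂ / cos²φ₁ = 6.74  ⇒  cos φ₁ = cos 42.3° / √6.74 = 0.7396/2.596 = 0.2849.
φ₁ = arccos(0.2849) ≈ 73.4°.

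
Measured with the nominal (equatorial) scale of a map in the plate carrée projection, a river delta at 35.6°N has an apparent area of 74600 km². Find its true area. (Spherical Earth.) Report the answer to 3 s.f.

60700 km²

In the plate carrée (x = Rλ, y = Rφ), meridians are true-scale (h = 1) and parallels are stretched by k = sec φ.
Areal scale = h·k = 1 × sec φ; at 35.6°, h = 1.000, k = 1.230, so h·k = 1.230.
True area = apparent / (areal scale) = 74600 / 1.230 ≈ 60700 km².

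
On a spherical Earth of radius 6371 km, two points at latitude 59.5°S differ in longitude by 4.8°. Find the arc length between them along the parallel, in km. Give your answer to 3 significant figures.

Arc length along a parallel = R cos φ · Δλ (with Δλ in radians).
= 6371 × cos 59.5° × (4.8° × π/180) = 6371 × 0.5075 × 0.08378 ≈ 271 km.

271 km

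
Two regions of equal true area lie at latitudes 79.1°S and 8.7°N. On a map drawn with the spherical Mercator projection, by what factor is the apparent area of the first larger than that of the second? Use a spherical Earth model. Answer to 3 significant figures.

27.3

On Mercator, area is exaggerated by sec²φ = 1/cos²φ.
At 79.1°: sec²(79.1°) = 1/0.1891² = 27.97.
At 8.7°: sec²(8.7°) = 1/0.9885² = 1.023.
Ratio = 27.97/1.023 = cos²(8.7°)/cos²(79.1°) ≈ 27.3.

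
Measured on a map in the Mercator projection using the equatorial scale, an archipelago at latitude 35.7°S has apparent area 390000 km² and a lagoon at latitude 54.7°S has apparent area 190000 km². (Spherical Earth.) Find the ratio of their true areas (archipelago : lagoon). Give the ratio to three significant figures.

4.05

On Mercator the areal scale is sec²φ, so true area = apparent × cos²φ.
True area of archipelago: 390000 × cos²(35.7°) = 390000 × 0.6595 = 257200 km².
True area of lagoon: 190000 × cos²(54.7°) = 190000 × 0.3339 = 63440 km².
Ratio = 257200 / 63440 ≈ 4.05.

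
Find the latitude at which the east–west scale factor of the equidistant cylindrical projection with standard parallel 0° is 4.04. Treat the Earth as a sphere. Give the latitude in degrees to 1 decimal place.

Plate carrée: h = 1, k = sec φ along parallels.
sec φ = 4.04  ⇒  cos φ = 0.2475  ⇒  φ ≈ 75.7°.

75.7°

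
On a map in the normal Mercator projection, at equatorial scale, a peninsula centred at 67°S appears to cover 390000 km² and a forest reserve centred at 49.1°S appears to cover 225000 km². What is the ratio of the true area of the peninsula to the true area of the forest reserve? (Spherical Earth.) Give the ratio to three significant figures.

Mercator's areal exaggeration is sec²φ; hence true area = (apparent area) · cos²φ.
True area of peninsula: 390000 × cos²(67°) = 390000 × 0.1527 = 59540 km².
True area of forest reserve: 225000 × cos²(49.1°) = 225000 × 0.4287 = 96450 km².
Ratio = 59540 / 96450 ≈ 0.617.

0.617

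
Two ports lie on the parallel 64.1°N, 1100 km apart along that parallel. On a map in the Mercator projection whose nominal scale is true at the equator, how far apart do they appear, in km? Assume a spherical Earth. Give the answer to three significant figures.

Mercator is conformal, so the point scale is isotropic: h = k = sec φ = 1/cos φ.
Along the parallel, k = sec 64.1° = 1/0.4368 = 2.289.
Map distance = 1100 × 2.289 ≈ 2520 km.

2520 km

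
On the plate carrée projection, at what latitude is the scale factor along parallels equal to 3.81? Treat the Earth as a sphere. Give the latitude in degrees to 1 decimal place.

74.8°

Plate carrée: h = 1, k = sec φ along parallels.
sec φ = 3.81  ⇒  cos φ = 0.2625  ⇒  φ ≈ 74.8°.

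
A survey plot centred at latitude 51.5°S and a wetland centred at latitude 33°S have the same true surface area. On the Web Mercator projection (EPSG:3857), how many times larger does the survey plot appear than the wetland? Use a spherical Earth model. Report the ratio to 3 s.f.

On Mercator, area is exaggerated by sec²φ = 1/cos²φ.
At 51.5°: sec²(51.5°) = 1/0.6225² = 2.580.
At 33°: sec²(33°) = 1/0.8387² = 1.422.
Ratio = 2.580/1.422 = cos²(33°)/cos²(51.5°) ≈ 1.82.

1.82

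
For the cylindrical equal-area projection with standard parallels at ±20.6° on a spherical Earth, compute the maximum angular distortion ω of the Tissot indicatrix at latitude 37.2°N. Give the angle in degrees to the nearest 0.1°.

18.4°

For cylindrical equal-area with standard parallel φ₀, h = cos φ / cos φ₀ and k = cos φ₀ / cos φ, so h·k = 1.
At 37.2°: h = 0.8509, k = 1.175; principal scales a = 1.175, b = 0.8509.
sin(ω/2) = (a − b)/(a + b) = 0.3242/2.026 = 0.1600, so ω = 2 arcsin(0.1600) ≈ 18.4°.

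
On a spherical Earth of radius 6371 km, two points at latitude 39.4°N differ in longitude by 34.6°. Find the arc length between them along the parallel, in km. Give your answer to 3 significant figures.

Arc length along a parallel = R cos φ · Δλ (with Δλ in radians).
= 6371 × cos 39.4° × (34.6° × π/180) = 6371 × 0.7727 × 0.6039 ≈ 2970 km.

2970 km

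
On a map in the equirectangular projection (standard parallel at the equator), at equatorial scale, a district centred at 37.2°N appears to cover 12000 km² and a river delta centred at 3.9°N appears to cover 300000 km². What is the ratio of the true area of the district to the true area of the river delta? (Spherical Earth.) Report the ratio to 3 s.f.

0.0319

Plate carrée has h = 1 and k = sec φ, giving areal scale sec φ; true area = (apparent area) · cos φ.
True area of district: 12000 × cos(37.2°) = 12000 × 0.7965 = 9558 km².
True area of river delta: 300000 × cos(3.9°) = 300000 × 0.9977 = 299300 km².
Ratio = 9558 / 299300 ≈ 0.0319.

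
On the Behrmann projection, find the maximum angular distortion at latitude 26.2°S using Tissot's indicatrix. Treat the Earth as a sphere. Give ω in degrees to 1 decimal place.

Behrmann is a cylindrical equal-area projection with standard parallels at ±30°. For cylindrical equal-area with standard parallel φ₀, h = cos φ / cos φ₀ and k = cos φ₀ / cos φ, so h·k = 1.
At 26.2°: h = 1.036, k = 0.9652; principal scales a = 1.036, b = 0.9652.
sin(ω/2) = (a − b)/(a + b) = 0.07087/2.001 = 0.03541, so ω = 2 arcsin(0.03541) ≈ 4.1°.

4.1°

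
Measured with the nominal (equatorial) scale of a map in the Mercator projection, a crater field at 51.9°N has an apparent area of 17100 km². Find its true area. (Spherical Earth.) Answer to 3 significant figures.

The Mercator projection is conformal; its linear scale factor is the same in every direction and equals sec φ = 1/cos φ.
Areal scale = k² = sec²φ = 1/cos²(51.9°) = 1/0.6170² = 2.627.
True area = apparent / (areal scale) = 17100 / 2.627 ≈ 6510 km².

6510 km²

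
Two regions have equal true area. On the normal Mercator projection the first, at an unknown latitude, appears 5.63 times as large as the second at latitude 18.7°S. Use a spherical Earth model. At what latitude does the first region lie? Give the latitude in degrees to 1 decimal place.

For equal true areas on Mercator, apparent areas scale as sec²φ, so the ratio is cos²φ₂ / cos²φ₁.
cos²φ₂ / cos²φ₁ = 5.63  ⇒  cos φ₁ = cos 18.7° / √5.63 = 0.9472/2.373 = 0.3992.
φ₁ = arccos(0.3992) ≈ 66.5°.

66.5°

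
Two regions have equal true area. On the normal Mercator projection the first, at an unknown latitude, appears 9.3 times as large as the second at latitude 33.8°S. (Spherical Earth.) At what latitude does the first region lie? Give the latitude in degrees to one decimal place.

Mercator areal scale is sec²φ, so apparent-area ratio = sec²φ₁ / sec²φ₂ = cos²φ₂ / cos²φ₁.
cos²φ₂ / cos²φ₁ = 9.3  ⇒  cos φ₁ = cos 33.8° / √9.3 = 0.8310/3.050 = 0.2725.
φ₁ = arccos(0.2725) ≈ 74.2°.

74.2°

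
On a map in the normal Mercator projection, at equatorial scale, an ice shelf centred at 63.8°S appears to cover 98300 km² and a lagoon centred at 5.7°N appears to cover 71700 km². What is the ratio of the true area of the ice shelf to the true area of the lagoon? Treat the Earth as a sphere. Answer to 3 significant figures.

Mercator's areal exaggeration is sec²φ; hence true area = (apparent area) · cos²φ.
True area of ice shelf: 98300 × cos²(63.8°) = 98300 × 0.1949 = 19160 km².
True area of lagoon: 71700 × cos²(5.7°) = 71700 × 0.9901 = 70990 km².
Ratio = 19160 / 70990 ≈ 0.270.

0.270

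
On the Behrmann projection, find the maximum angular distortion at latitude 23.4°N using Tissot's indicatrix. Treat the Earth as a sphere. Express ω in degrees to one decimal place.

6.6°

The Behrmann projection is cylindrical equal-area with φ₀ = 30°. For cylindrical equal-area with standard parallel φ₀, h = cos φ / cos φ₀ and k = cos φ₀ / cos φ, so h·k = 1.
At 23.4°: h = 1.060, k = 0.9436; principal scales a = 1.060, b = 0.9436.
sin(ω/2) = (a − b)/(a + b) = 0.1161/2.003 = 0.05795, so ω = 2 arcsin(0.05795) ≈ 6.6°.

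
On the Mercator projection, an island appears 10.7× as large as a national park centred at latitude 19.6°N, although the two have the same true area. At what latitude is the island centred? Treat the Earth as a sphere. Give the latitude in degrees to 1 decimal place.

For equal true areas on Mercator, apparent areas scale as sec²φ, so the ratio is cos²φ₂ / cos²φ₁.
cos²φ₂ / cos²φ₁ = 10.7  ⇒  cos φ₁ = cos 19.6° / √10.7 = 0.9421/3.271 = 0.2880.
φ₁ = arccos(0.2880) ≈ 73.3°.

73.3°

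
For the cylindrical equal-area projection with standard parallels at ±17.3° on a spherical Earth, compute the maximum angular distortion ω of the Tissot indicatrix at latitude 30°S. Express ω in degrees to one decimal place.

11.2°

A cylindrical equal-area projection with standard parallel φ₀ has meridian scale h = cos φ / cos φ₀ and parallel scale k = cos φ₀ / cos φ (so areas are preserved, h·k = 1).
At 30°: h = 0.9071, k = 1.102; principal scales a = 1.102, b = 0.9071.
sin(ω/2) = (a − b)/(a + b) = 0.1954/2.010 = 0.09724, so ω = 2 arcsin(0.09724) ≈ 11.2°.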